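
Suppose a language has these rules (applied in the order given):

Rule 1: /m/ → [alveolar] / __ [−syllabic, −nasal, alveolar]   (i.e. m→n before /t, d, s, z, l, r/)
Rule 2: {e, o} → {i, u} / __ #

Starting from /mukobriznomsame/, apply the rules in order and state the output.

Rule 1 (nasal place assimilation): /m/ precedes the alveolar consonant /s/, so it assimilates in place to [n]. /mukobriznomsame/ → mukobriznonsame.
Rule 2 (final vowel raising): /e/ is a mid vowel in word-final position, so it raises to [i]. /mukobriznonsame/ → mukobriznonsami.

mukobriznonsami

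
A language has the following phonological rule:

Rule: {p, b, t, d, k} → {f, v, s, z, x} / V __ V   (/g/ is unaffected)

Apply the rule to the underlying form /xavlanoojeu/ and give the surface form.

No segment of /xavlanoojeu/ meets the structural description of the rule, so the form surfaces unchanged.

xavlanoojeu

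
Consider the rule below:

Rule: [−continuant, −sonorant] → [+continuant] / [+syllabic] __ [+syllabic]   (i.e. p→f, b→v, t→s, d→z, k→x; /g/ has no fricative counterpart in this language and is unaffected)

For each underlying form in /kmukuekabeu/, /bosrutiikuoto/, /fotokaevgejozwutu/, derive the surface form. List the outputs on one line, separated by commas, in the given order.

kmuxuexaveu, bosrusiixuoso, fosoxaevgejozwusu

/kmukuekabeu/: /k/ is a stop between vowels /u/ and /u/, so it spirantizes to the fricative [x]. /k/ is a stop between vowels /e/ and /a/, so it spirantizes to the fricative [x]. /b/ is a stop between vowels /a/ and /e/, so it spirantizes to the fricative [v]. → [kmuxuexaveu].
/bosrutiikuoto/: /t/ is a stop between vowels /u/ and /i/, so it spirantizes to the fricative [s]. /k/ is a stop between vowels /i/ and /u/, so it spirantizes to the fricative [x]. /t/ is a stop between vowels /o/ and /o/, so it spirantizes to the fricative [s]. → [bosrusiixuoso].
/fotokaevgejozwutu/: /t/ is a stop between vowels /o/ and /o/, so it spirantizes to the fricative [s]. /k/ is a stop between vowels /o/ and /a/, so it spirantizes to the fricative [x]. /t/ is a stop between vowels /u/ and /u/, so it spirantizes to the fricative [s]. → [fosoxaevgejozwusu].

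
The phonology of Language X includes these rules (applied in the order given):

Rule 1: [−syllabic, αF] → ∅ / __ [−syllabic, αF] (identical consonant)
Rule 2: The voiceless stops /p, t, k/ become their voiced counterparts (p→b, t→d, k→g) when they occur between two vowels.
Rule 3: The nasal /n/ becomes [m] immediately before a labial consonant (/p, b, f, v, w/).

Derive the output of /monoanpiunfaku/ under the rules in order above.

Rule 1 (degemination): no segment meets the environment; /monoanpiunfaku/ is unchanged.
Rule 2 (intervocalic voicing): /k/ is a voiceless stop between vowels /a/ and /u/, so it voices to [g]. /monoanpiunfaku/ → monoanpiunfagu.
Rule 3 (nasal place assimilation): /n/ precedes the labial consonant /p/, so it assimilates in place to [m]. /n/ precedes the labial consonant /f/, so it assimilates in place to [m]. /monoanpiunfagu/ → monoampiumfagu.

monoampiumfagu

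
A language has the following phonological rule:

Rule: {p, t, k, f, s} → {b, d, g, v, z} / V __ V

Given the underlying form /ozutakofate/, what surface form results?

ozudagovade

/t/ is a voiceless obstruent between vowels /u/ and /a/, so it voices to [d].
/k/ is a voiceless obstruent between vowels /a/ and /o/, so it voices to [g].
/f/ is a voiceless obstruent between vowels /o/ and /a/, so it voices to [v].
/t/ is a voiceless obstruent between vowels /a/ and /e/, so it voices to [d].
Surface form: [ozudagovade].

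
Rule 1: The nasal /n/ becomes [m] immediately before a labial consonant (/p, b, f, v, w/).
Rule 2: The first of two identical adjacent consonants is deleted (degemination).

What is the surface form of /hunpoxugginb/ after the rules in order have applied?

humpoxugimb

Rule 1 (nasal place assimilation): /n/ precedes the labial consonant /p/, so it assimilates in place to [m]. /n/ precedes the labial consonant /b/, so it assimilates in place to [m]. /hunpoxugginb/ → humpoxuggimb.
Rule 2 (degemination): /gg/ is a geminate; the first /g/ deletes. /humpoxuggimb/ → humpoxugimb.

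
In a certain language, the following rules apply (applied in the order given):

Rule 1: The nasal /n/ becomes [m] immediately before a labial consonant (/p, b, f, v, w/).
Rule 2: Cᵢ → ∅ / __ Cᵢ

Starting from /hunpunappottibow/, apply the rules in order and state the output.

humpunapotibow

Rule 1 (nasal place assimilation): /n/ precedes the labial consonant /p/, so it assimilates in place to [m]. /hunpunappottibow/ → humpunappottibow.
Rule 2 (degemination): /pp/ is a geminate; the first /p/ deletes. /tt/ is a geminate; the first /t/ deletes. /humpunappottibow/ → humpunapotibow.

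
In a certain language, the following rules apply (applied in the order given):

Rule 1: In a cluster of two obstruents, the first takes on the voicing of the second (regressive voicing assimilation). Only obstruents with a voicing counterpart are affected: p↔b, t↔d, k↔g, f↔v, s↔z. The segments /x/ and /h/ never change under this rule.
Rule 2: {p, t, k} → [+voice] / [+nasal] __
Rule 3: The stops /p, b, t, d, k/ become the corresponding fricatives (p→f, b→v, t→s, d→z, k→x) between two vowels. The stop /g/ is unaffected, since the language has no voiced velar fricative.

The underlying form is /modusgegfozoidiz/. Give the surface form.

Rule 1 (regressive voicing assimilation): /s/ precedes the voiced obstruent /g/, so it voices to [z] by assimilation. /g/ precedes the voiceless obstruent /f/, so it devoices to [k] by assimilation. /modusgegfozoidiz/ → moduzgekfozoidiz.
Rule 2 (post-nasal voicing): no segment meets the environment; /moduzgekfozoidiz/ is unchanged.
Rule 3 (intervocalic spirantization): /d/ is a stop between vowels /o/ and /u/, so it spirantizes to the fricative [z]. /d/ is a stop between vowels /i/ and /i/, so it spirantizes to the fricative [z]. /moduzgekfozoidiz/ → mozuzgekfozoiziz.

mozuzgekfozoiziz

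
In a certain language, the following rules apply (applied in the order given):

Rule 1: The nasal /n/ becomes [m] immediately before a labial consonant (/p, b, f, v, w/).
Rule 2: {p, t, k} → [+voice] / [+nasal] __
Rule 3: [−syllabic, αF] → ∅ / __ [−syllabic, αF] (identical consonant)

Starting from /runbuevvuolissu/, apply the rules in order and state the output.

rumbuevuolisu

Rule 1 (nasal place assimilation): /n/ precedes the labial consonant /b/, so it assimilates in place to [m]. /runbuevvuolissu/ → rumbuevvuolissu.
Rule 2 (post-nasal voicing): no segment meets the environment; /rumbuevvuolissu/ is unchanged.
Rule 3 (degemination): /vv/ is a geminate; the first /v/ deletes. /ss/ is a geminate; the first /s/ deletes. /rumbuevvuolissu/ → rumbuevuolisu.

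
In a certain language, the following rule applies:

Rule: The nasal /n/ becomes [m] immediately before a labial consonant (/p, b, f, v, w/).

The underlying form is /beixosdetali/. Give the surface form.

beixosdetali

No segment of /beixosdetali/ meets the structural description of the rule, so the form surfaces unchanged.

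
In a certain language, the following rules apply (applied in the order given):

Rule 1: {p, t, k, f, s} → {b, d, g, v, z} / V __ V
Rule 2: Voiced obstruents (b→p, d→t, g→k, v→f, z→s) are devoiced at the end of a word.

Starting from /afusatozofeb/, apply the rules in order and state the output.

Rule 1 (intervocalic voicing): /f/ is a voiceless obstruent between vowels /a/ and /u/, so it voices to [v]. /s/ is a voiceless obstruent between vowels /u/ and /a/, so it voices to [z]. /t/ is a voiceless obstruent between vowels /a/ and /o/, so it voices to [d]. /f/ is a voiceless obstruent between vowels /o/ and /e/, so it voices to [v]. /afusatozofeb/ → avuzadozoveb.
Rule 2 (final devoicing): /b/ is a voiced obstruent in word-final position, so it devoices to [p]. /avuzadozoveb/ → avuzadozovep.

avuzadozovep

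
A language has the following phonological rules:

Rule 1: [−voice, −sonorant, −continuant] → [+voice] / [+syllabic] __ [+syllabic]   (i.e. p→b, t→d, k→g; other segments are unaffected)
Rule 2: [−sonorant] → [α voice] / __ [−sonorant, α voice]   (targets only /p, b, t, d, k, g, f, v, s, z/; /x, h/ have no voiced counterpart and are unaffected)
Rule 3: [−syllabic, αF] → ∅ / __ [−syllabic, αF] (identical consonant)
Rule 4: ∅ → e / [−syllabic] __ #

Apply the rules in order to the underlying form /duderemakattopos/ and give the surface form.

Rule 1 (intervocalic voicing): /k/ is a voiceless stop between vowels /a/ and /a/, so it voices to [g]. /p/ is a voiceless stop between vowels /o/ and /o/, so it voices to [b]. /duderemakattopos/ → duderemagattobos.
Rule 2 (regressive voicing assimilation): no segment meets the environment; /duderemagattobos/ is unchanged.
Rule 3 (degemination): /tt/ is a geminate; the first /t/ deletes. /duderemagattobos/ → duderemagatobos.
Rule 4 (final e-epenthesis): the form ends in the consonant /s/, so [e] is inserted word-finally. /duderemagatobos/ → duderemagatobose.

duderemagatobose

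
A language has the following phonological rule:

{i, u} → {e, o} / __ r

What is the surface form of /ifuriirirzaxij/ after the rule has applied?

iforiererzaxij

/u/ is a high vowel immediately before /r/, so it lowers to [o].
/i/ is a high vowel immediately before /r/, so it lowers to [e].
/i/ is a high vowel immediately before /r/, so it lowers to [e].
The other instances of /i/ do not occur in the required environment and remain unchanged.
Surface form: [iforiererzaxij].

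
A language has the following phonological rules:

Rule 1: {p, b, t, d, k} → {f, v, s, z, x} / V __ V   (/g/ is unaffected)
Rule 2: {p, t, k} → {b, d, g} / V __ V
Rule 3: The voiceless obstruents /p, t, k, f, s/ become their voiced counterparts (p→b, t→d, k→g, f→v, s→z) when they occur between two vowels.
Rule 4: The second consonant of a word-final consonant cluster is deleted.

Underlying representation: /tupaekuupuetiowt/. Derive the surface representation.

Rule 1 (intervocalic spirantization): /p/ is a stop between vowels /u/ and /a/, so it spirantizes to the fricative [f]. /k/ is a stop between vowels /e/ and /u/, so it spirantizes to the fricative [x]. /p/ is a stop between vowels /u/ and /u/, so it spirantizes to the fricative [f]. /t/ is a stop between vowels /e/ and /i/, so it spirantizes to the fricative [s]. /tupaekuupuetiowt/ → tufaexuufuesiowt.
Rule 2 (intervocalic voicing): no segment meets the environment; /tufaexuufuesiowt/ is unchanged.
Rule 3 (intervocalic voicing): /f/ is a voiceless obstruent between vowels /u/ and /a/, so it voices to [v]. /f/ is a voiceless obstruent between vowels /u/ and /u/, so it voices to [v]. /s/ is a voiceless obstruent between vowels /e/ and /i/, so it voices to [z]. /tufaexuufuesiowt/ → tuvaexuuvueziowt.
Rule 4 (final cluster simplification): /t/ is the second consonant of a word-final cluster /wt/, so it deletes. /tuvaexuuvueziowt/ → tuvaexuuvueziow.

tuvaexuuvueziow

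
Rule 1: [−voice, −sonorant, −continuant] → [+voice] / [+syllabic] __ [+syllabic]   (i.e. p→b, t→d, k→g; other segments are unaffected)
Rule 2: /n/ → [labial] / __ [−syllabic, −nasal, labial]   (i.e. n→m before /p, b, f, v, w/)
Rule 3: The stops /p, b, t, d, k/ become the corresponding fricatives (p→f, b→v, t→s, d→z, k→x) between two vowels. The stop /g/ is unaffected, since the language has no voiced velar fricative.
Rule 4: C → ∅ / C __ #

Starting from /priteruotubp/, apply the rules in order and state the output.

Rule 1 (intervocalic voicing): /t/ is a voiceless stop between vowels /i/ and /e/, so it voices to [d]. /t/ is a voiceless stop between vowels /o/ and /u/, so it voices to [d]. /priteruotubp/ → prideruodubp.
Rule 2 (nasal place assimilation): no segment meets the environment; /prideruodubp/ is unchanged.
Rule 3 (intervocalic spirantization): /d/ is a stop between vowels /i/ and /e/, so it spirantizes to the fricative [z]. /d/ is a stop between vowels /o/ and /u/, so it spirantizes to the fricative [z]. /prideruodubp/ → prizeruozubp.
Rule 4 (final cluster simplification): /p/ is the second consonant of a word-final cluster /bp/, so it deletes. /prizeruozubp/ → prizeruozub.

prizeruozub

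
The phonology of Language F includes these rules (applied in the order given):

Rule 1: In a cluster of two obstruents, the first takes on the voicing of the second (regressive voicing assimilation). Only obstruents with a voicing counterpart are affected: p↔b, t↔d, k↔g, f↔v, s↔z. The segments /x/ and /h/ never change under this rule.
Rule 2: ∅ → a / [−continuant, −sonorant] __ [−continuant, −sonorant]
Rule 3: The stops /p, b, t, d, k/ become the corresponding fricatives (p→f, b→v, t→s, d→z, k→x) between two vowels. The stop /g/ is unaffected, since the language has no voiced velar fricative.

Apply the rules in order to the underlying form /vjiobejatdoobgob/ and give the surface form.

Rule 1 (regressive voicing assimilation): /t/ precedes the voiced obstruent /d/, so it voices to [d] by assimilation. /vjiobejatdoobgob/ → vjiobejaddoobgob.
Rule 2 (stop-cluster a-epenthesis): /d/ and /d/ form a stop–stop cluster, so [a] is inserted between them. /b/ and /g/ form a stop–stop cluster, so [a] is inserted between them. /vjiobejaddoobgob/ → vjiobejadadoobagob.
Rule 3 (intervocalic spirantization): /b/ is a stop between vowels /o/ and /e/, so it spirantizes to the fricative [v]. /d/ is a stop between vowels /a/ and /a/, so it spirantizes to the fricative [z]. /d/ is a stop between vowels /a/ and /o/, so it spirantizes to the fricative [z]. /b/ is a stop between vowels /o/ and /a/, so it spirantizes to the fricative [v]. /vjiobejadadoobagob/ → vjiovejazazoovagob.

vjiovejazazoovagob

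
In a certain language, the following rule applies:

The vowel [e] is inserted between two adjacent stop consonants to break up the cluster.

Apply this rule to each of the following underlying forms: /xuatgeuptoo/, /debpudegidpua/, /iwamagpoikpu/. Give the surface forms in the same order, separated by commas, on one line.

/xuatgeuptoo/: /t/ and /g/ form a stop–stop cluster, so [e] is inserted between them. /p/ and /t/ form a stop–stop cluster, so [e] is inserted between them. → [xuategeupetoo].
/debpudegidpua/: /b/ and /p/ form a stop–stop cluster, so [e] is inserted between them. /d/ and /p/ form a stop–stop cluster, so [e] is inserted between them. → [debepudegidepua].
/iwamagpoikpu/: /g/ and /p/ form a stop–stop cluster, so [e] is inserted between them. /k/ and /p/ form a stop–stop cluster, so [e] is inserted between them. → [iwamagepoikepu].

xuategeupetoo, debepudegidepua, iwamagepoikepu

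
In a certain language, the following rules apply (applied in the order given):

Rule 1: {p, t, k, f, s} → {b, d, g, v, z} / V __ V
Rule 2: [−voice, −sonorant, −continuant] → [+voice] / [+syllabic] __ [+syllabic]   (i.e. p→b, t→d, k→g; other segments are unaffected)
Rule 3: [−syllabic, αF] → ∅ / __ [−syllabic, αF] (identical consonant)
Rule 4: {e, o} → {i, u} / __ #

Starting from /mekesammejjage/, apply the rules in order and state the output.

megezamejagi

Rule 1 (intervocalic voicing): /k/ is a voiceless obstruent between vowels /e/ and /e/, so it voices to [g]. /s/ is a voiceless obstruent between vowels /e/ and /a/, so it voices to [z]. /mekesammejjage/ → megezammejjage.
Rule 2 (intervocalic voicing): no segment meets the environment; /megezammejjage/ is unchanged.
Rule 3 (degemination): /mm/ is a geminate; the first /m/ deletes. /jj/ is a geminate; the first /j/ deletes. /megezammejjage/ → megezamejage.
Rule 4 (final vowel raising): /e/ is a mid vowel in word-final position, so it raises to [i]. /megezamejage/ → megezamejagi.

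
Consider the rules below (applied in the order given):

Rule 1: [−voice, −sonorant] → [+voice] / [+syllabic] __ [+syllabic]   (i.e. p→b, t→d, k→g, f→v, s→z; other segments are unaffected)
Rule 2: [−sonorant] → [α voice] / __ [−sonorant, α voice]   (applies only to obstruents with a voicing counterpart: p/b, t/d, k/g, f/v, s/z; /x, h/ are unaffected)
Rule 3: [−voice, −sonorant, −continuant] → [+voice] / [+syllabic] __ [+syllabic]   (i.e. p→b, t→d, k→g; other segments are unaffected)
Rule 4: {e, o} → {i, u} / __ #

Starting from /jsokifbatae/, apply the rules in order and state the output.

jsogivbadai

Rule 1 (intervocalic voicing): /k/ is a voiceless obstruent between vowels /o/ and /i/, so it voices to [g]. /t/ is a voiceless obstruent between vowels /a/ and /a/, so it voices to [d]. /jsokifbatae/ → jsogifbadae.
Rule 2 (regressive voicing assimilation): /f/ precedes the voiced obstruent /b/, so it voices to [v] by assimilation. /jsogifbadae/ → jsogivbadae.
Rule 3 (intervocalic voicing): no segment meets the environment; /jsogivbadae/ is unchanged.
Rule 4 (final vowel raising): /e/ is a mid vowel in word-final position, so it raises to [i]. /jsogivbadae/ → jsogivbadai.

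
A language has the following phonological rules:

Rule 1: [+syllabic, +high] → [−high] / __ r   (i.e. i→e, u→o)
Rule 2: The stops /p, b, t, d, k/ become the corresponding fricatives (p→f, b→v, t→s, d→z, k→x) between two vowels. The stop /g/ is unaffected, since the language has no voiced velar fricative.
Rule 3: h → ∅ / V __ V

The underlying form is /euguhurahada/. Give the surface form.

Rule 1 (pre-rhotic lowering): /u/ is a high vowel immediately before /r/, so it lowers to [o]. /euguhurahada/ → euguhorahada.
Rule 2 (intervocalic spirantization): /d/ is a stop between vowels /a/ and /a/, so it spirantizes to the fricative [z]. /euguhorahada/ → euguhorahaza.
Rule 3 (intervocalic h-deletion): /h/ occurs between vowels /u/ and /o/, so it deletes. /h/ occurs between vowels /a/ and /a/, so it deletes. /euguhorahaza/ → euguoraaza.

euguoraaza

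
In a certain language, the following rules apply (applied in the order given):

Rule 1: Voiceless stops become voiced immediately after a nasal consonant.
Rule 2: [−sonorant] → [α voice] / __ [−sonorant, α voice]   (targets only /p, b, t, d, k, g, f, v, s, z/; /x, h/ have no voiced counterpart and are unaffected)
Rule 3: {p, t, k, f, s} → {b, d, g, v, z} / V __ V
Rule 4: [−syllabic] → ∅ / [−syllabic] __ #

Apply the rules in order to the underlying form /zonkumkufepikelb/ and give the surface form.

zongumguvebigel

Rule 1 (post-nasal voicing): /k/ is a voiceless stop immediately after the nasal /n/, so it voices to [g]. /k/ is a voiceless stop immediately after the nasal /m/, so it voices to [g]. /zonkumkufepikelb/ → zongumgufepikelb.
Rule 2 (regressive voicing assimilation): no segment meets the environment; /zongumgufepikelb/ is unchanged.
Rule 3 (intervocalic voicing): /f/ is a voiceless obstruent between vowels /u/ and /e/, so it voices to [v]. /p/ is a voiceless obstruent between vowels /e/ and /i/, so it voices to [b]. /k/ is a voiceless obstruent between vowels /i/ and /e/, so it voices to [g]. /zongumgufepikelb/ → zongumguvebigelb.
Rule 4 (final cluster simplification): /b/ is the second consonant of a word-final cluster /lb/, so it deletes. /zongumguvebigelb/ → zongumguvebigel.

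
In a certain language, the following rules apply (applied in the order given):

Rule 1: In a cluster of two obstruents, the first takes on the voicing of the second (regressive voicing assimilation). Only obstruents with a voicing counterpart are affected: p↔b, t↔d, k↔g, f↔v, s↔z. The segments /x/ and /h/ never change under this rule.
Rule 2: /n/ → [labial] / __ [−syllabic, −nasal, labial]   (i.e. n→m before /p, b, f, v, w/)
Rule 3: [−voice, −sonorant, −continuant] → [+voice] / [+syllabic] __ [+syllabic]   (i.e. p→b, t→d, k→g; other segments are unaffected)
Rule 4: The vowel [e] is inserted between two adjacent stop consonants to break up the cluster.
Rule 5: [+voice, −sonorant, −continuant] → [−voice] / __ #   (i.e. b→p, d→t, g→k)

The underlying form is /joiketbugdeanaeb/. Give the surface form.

joigedebugedeanaep

Rule 1 (regressive voicing assimilation): /t/ precedes the voiced obstruent /b/, so it voices to [d] by assimilation. /joiketbugdeanaeb/ → joikedbugdeanaeb.
Rule 2 (nasal place assimilation): no segment meets the environment; /joikedbugdeanaeb/ is unchanged.
Rule 3 (intervocalic voicing): /k/ is a voiceless stop between vowels /i/ and /e/, so it voices to [g]. /joikedbugdeanaeb/ → joigedbugdeanaeb.
Rule 4 (stop-cluster e-epenthesis): /d/ and /b/ form a stop–stop cluster, so [e] is inserted between them. /g/ and /d/ form a stop–stop cluster, so [e] is inserted between them. /joigedbugdeanaeb/ → joigedebugedeanaeb.
Rule 5 (final devoicing): /b/ is a voiced stop in word-final position, so it devoices to [p]. /joigedebugedeanaeb/ → joigedebugedeanaep.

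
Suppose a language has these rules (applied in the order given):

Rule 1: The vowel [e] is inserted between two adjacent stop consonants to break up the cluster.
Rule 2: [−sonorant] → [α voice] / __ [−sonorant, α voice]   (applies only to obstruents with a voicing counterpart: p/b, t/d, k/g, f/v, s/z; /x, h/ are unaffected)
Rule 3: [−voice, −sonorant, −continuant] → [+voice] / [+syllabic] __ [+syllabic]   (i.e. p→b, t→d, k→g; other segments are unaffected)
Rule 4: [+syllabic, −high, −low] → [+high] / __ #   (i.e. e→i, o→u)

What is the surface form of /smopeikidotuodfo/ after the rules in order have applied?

smobeigidoduotfu

Rule 1 (stop-cluster e-epenthesis): no segment meets the environment; /smopeikidotuodfo/ is unchanged.
Rule 2 (regressive voicing assimilation): /d/ precedes the voiceless obstruent /f/, so it devoices to [t] by assimilation. /smopeikidotuodfo/ → smopeikidotuotfo.
Rule 3 (intervocalic voicing): /p/ is a voiceless stop between vowels /o/ and /e/, so it voices to [b]. /k/ is a voiceless stop between vowels /i/ and /i/, so it voices to [g]. /t/ is a voiceless stop between vowels /o/ and /u/, so it voices to [d]. /smopeikidotuotfo/ → smobeigidoduotfo.
Rule 4 (final vowel raising): /o/ is a mid vowel in word-final position, so it raises to [u]. /smobeigidoduotfo/ → smobeigidoduotfu.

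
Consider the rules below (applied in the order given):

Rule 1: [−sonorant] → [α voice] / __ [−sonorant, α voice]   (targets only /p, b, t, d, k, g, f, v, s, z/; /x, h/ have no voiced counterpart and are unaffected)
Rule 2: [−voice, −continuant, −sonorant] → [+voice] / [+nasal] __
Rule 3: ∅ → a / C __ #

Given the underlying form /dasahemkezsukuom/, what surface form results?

Rule 1 (regressive voicing assimilation): /z/ precedes the voiceless obstruent /s/, so it devoices to [s] by assimilation. /dasahemkezsukuom/ → dasahemkessukuom.
Rule 2 (post-nasal voicing): /k/ is a voiceless stop immediately after the nasal /m/, so it voices to [g]. /dasahemkessukuom/ → dasahemgessukuom.
Rule 3 (final a-epenthesis): the form ends in the consonant /m/, so [a] is inserted word-finally. /dasahemgessukuom/ → dasahemgessukuoma.

dasahemgessukuoma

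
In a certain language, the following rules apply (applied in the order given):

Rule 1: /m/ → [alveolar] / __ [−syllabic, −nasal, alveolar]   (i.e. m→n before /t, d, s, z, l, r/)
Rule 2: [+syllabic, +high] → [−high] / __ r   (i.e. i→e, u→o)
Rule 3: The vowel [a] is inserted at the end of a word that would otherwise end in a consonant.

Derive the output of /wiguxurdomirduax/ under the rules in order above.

Rule 1 (nasal place assimilation): no segment meets the environment; /wiguxurdomirduax/ is unchanged.
Rule 2 (pre-rhotic lowering): /u/ is a high vowel immediately before /r/, so it lowers to [o]. /i/ is a high vowel immediately before /r/, so it lowers to [e]. /wiguxurdomirduax/ → wiguxordomerduax.
Rule 3 (final a-epenthesis): the form ends in the consonant /x/, so [a] is inserted word-finally. /wiguxordomerduax/ → wiguxordomerduaxa.

wiguxordomerduaxa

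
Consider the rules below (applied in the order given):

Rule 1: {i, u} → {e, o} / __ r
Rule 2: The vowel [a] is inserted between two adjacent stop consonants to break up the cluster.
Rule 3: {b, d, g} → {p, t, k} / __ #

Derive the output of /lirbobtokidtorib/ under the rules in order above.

lerbobatokidatorip

Rule 1 (pre-rhotic lowering): /i/ is a high vowel immediately before /r/, so it lowers to [e]. /lirbobtokidtorib/ → lerbobtokidtorib.
Rule 2 (stop-cluster a-epenthesis): /b/ and /t/ form a stop–stop cluster, so [a] is inserted between them. /d/ and /t/ form a stop–stop cluster, so [a] is inserted between them. /lerbobtokidtorib/ → lerbobatokidatorib.
Rule 3 (final devoicing): /b/ is a voiced stop in word-final position, so it devoices to [p]. /lerbobatokidatorib/ → lerbobatokidatorip.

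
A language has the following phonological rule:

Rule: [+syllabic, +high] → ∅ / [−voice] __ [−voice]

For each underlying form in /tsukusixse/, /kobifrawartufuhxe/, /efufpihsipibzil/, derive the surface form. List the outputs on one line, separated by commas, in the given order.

/tsukusixse/: /u/ is a high vowel flanked by voiceless consonants /s/ and /k/, so it deletes. /u/ is a high vowel flanked by voiceless consonants /k/ and /s/, so it deletes. /i/ is a high vowel flanked by voiceless consonants /s/ and /x/, so it deletes. → [tsksxse].
/kobifrawartufuhxe/: /u/ is a high vowel flanked by voiceless consonants /t/ and /f/, so it deletes. /u/ is a high vowel flanked by voiceless consonants /f/ and /h/, so it deletes. → [kobifrawartfhxe].
/efufpihsipibzil/: /u/ is a high vowel flanked by voiceless consonants /f/ and /f/, so it deletes. /i/ is a high vowel flanked by voiceless consonants /p/ and /h/, so it deletes. /i/ is a high vowel flanked by voiceless consonants /s/ and /p/, so it deletes. → [effphspibzil].

tsksxse, kobifrawartfhxe, effphspibzil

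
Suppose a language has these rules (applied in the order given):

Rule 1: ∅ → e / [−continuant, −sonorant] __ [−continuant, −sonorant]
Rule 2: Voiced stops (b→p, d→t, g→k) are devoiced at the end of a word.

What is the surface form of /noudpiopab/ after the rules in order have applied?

noudepiopap

Rule 1 (stop-cluster e-epenthesis): /d/ and /p/ form a stop–stop cluster, so [e] is inserted between them. /noudpiopab/ → noudepiopab.
Rule 2 (final devoicing): /b/ is a voiced stop in word-final position, so it devoices to [p]. /noudepiopab/ → noudepiopap.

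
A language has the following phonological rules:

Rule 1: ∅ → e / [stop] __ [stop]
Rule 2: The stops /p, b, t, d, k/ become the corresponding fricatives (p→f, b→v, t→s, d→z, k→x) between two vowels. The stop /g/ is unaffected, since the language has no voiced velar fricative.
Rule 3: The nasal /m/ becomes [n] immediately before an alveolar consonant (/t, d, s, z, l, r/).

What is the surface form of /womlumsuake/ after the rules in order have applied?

Rule 1 (stop-cluster e-epenthesis): no segment meets the environment; /womlumsuake/ is unchanged.
Rule 2 (intervocalic spirantization): /k/ is a stop between vowels /a/ and /e/, so it spirantizes to the fricative [x]. /womlumsuake/ → womlumsuaxe.
Rule 3 (nasal place assimilation): /m/ precedes the alveolar consonant /l/, so it assimilates in place to [n]. /m/ precedes the alveolar consonant /s/, so it assimilates in place to [n]. /womlumsuaxe/ → wonlunsuaxe.

wonlunsuaxe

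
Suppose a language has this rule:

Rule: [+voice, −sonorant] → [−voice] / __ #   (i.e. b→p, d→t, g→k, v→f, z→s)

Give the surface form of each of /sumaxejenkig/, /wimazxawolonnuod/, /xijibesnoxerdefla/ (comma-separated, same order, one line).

/sumaxejenkig/: /g/ is a voiced obstruent in word-final position, so it devoices to [k]. → [sumaxejenkik].
/wimazxawolonnuod/: /d/ is a voiced obstruent in word-final position, so it devoices to [t]. → [wimazxawolonnuot].
/xijibesnoxerdefla/: the rule's environment is not met; surfaces unchanged as [xijibesnoxerdefla].

sumaxejenkik, wimazxawolonnuot, xijibesnoxerdefla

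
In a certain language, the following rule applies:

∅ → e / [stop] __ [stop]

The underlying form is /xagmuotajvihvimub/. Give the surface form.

xagmuotajvihvimub

No segment of /xagmuotajvihvimub/ meets the structural description of the rule, so the form surfaces unchanged.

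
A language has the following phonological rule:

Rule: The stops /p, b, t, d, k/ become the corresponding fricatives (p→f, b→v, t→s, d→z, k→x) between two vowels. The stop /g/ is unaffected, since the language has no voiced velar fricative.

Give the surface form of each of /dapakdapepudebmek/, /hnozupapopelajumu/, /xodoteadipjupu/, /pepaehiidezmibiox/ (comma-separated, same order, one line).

dafakdafefuzebmek, hnozufafofelajumu, xozoseazipjufu, pefaehiizezmiviox

/dapakdapepudebmek/: /p/ is a stop between vowels /a/ and /a/, so it spirantizes to the fricative [f]. /p/ is a stop between vowels /a/ and /e/, so it spirantizes to the fricative [f]. /p/ is a stop between vowels /e/ and /u/, so it spirantizes to the fricative [f]. /d/ is a stop between vowels /u/ and /e/, so it spirantizes to the fricative [z]. → [dafakdafefuzebmek].
/hnozupapopelajumu/: /p/ is a stop between vowels /u/ and /a/, so it spirantizes to the fricative [f]. /p/ is a stop between vowels /a/ and /o/, so it spirantizes to the fricative [f]. /p/ is a stop between vowels /o/ and /e/, so it spirantizes to the fricative [f]. → [hnozufafofelajumu].
/xodoteadipjupu/: /d/ is a stop between vowels /o/ and /o/, so it spirantizes to the fricative [z]. /t/ is a stop between vowels /o/ and /e/, so it spirantizes to the fricative [s]. /d/ is a stop between vowels /a/ and /i/, so it spirantizes to the fricative [z]. /p/ is a stop between vowels /u/ and /u/, so it spirantizes to the fricative [f]. → [xozoseazipjufu].
/pepaehiidezmibiox/: /p/ is a stop between vowels /e/ and /a/, so it spirantizes to the fricative [f]. /d/ is a stop between vowels /i/ and /e/, so it spirantizes to the fricative [z]. /b/ is a stop between vowels /i/ and /i/, so it spirantizes to the fricative [v]. → [pefaehiizezmiviox].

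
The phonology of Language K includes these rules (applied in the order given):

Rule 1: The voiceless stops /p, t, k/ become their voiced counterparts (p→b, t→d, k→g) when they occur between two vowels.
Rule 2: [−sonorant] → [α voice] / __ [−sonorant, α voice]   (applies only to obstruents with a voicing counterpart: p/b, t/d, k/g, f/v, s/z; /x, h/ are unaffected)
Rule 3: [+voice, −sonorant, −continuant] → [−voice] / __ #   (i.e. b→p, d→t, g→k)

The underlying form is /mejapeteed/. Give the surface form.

mejabedeet

Rule 1 (intervocalic voicing): /p/ is a voiceless stop between vowels /a/ and /e/, so it voices to [b]. /t/ is a voiceless stop between vowels /e/ and /e/, so it voices to [d]. /mejapeteed/ → mejabedeed.
Rule 2 (regressive voicing assimilation): no segment meets the environment; /mejabedeed/ is unchanged.
Rule 3 (final devoicing): /d/ is a voiced stop in word-final position, so it devoices to [t]. /mejabedeed/ → mejabedeet.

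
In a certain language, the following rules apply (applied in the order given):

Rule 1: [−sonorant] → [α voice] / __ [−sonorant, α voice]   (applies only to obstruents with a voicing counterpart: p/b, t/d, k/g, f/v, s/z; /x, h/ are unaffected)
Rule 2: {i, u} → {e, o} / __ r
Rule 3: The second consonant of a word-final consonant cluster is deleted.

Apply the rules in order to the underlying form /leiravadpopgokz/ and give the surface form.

leeravatpobgog

Rule 1 (regressive voicing assimilation): /d/ precedes the voiceless obstruent /p/, so it devoices to [t] by assimilation. /p/ precedes the voiced obstruent /g/, so it voices to [b] by assimilation. /k/ precedes the voiced obstruent /z/, so it voices to [g] by assimilation. /leiravadpopgokz/ → leiravatpobgogz.
Rule 2 (pre-rhotic lowering): /i/ is a high vowel immediately before /r/, so it lowers to [e]. /leiravatpobgogz/ → leeravatpobgogz.
Rule 3 (final cluster simplification): /z/ is the second consonant of a word-final cluster /gz/, so it deletes. /leeravatpobgogz/ → leeravatpobgog.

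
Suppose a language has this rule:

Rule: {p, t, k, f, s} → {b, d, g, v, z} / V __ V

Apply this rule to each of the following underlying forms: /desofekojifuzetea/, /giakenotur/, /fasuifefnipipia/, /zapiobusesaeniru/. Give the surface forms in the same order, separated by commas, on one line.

dezovegojivuzedea, giagenodur, fazuivefnibibia, zabiobuzezaeniru

/desofekojifuzetea/: /s/ is a voiceless obstruent between vowels /e/ and /o/, so it voices to [z]. /f/ is a voiceless obstruent between vowels /o/ and /e/, so it voices to [v]. /k/ is a voiceless obstruent between vowels /e/ and /o/, so it voices to [g]. /f/ is a voiceless obstruent between vowels /i/ and /u/, so it voices to [v]. /t/ is a voiceless obstruent between vowels /e/ and /e/, so it voices to [d]. → [dezovegojivuzedea].
/giakenotur/: /k/ is a voiceless obstruent between vowels /a/ and /e/, so it voices to [g]. /t/ is a voiceless obstruent between vowels /o/ and /u/, so it voices to [d]. → [giagenodur].
/fasuifefnipipia/: /s/ is a voiceless obstruent between vowels /a/ and /u/, so it voices to [z]. /f/ is a voiceless obstruent between vowels /i/ and /e/, so it voices to [v]. /p/ is a voiceless obstruent between vowels /i/ and /i/, so it voices to [b]. /p/ is a voiceless obstruent between vowels /i/ and /i/, so it voices to [b]. → [fazuivefnibibia].
/zapiobusesaeniru/: /p/ is a voiceless obstruent between vowels /a/ and /i/, so it voices to [b]. /s/ is a voiceless obstruent between vowels /u/ and /e/, so it voices to [z]. /s/ is a voiceless obstruent between vowels /e/ and /a/, so it voices to [z]. → [zabiobuzezaeniru].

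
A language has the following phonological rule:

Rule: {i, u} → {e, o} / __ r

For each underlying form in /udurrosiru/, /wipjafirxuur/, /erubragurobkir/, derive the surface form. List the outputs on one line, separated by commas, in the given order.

udorroseru, wipjaferxuor, erubragorobker

/udurrosiru/: /u/ is a high vowel immediately before /r/, so it lowers to [o]. /i/ is a high vowel immediately before /r/, so it lowers to [e]. → [udorroseru].
/wipjafirxuur/: /i/ is a high vowel immediately before /r/, so it lowers to [e]. /u/ is a high vowel immediately before /r/, so it lowers to [o]. → [wipjaferxuor].
/erubragurobkir/: /u/ is a high vowel immediately before /r/, so it lowers to [o]. /i/ is a high vowel immediately before /r/, so it lowers to [e]. → [erubragorobker].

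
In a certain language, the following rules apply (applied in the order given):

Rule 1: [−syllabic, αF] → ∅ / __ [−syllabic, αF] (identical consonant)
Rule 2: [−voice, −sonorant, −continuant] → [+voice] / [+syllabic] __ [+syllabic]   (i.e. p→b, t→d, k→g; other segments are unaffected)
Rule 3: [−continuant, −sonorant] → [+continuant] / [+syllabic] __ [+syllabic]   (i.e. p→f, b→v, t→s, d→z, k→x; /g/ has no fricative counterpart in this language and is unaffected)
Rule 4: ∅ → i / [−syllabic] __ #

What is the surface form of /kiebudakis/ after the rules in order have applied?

Rule 1 (degemination): no segment meets the environment; /kiebudakis/ is unchanged.
Rule 2 (intervocalic voicing): /k/ is a voiceless stop between vowels /a/ and /i/, so it voices to [g]. /kiebudakis/ → kiebudagis.
Rule 3 (intervocalic spirantization): /b/ is a stop between vowels /e/ and /u/, so it spirantizes to the fricative [v]. /d/ is a stop between vowels /u/ and /a/, so it spirantizes to the fricative [z]. /kiebudagis/ → kievuzagis.
Rule 4 (final i-epenthesis): the form ends in the consonant /s/, so [i] is inserted word-finally. /kievuzagis/ → kievuzagisi.

kievuzagisi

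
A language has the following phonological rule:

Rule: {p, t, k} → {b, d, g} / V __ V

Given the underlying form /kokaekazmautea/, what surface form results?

Scanning /kokaekazmautea/: /k/ at position 1 is not in the conditioning environment; /k/ is a voiceless stop between vowels /o/ and /a/, so it voices to [g]; /k/ is a voiceless stop between vowels /e/ and /a/, so it voices to [g]; /t/ is a voiceless stop between vowels /u/ and /e/, so it voices to [d].
Result: [kogaegazmaudea].

kogaegazmaudea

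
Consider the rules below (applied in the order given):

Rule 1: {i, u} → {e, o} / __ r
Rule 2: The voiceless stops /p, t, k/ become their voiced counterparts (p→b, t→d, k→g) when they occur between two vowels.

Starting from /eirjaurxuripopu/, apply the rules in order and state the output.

eerjaorxoribobu

Rule 1 (pre-rhotic lowering): /i/ is a high vowel immediately before /r/, so it lowers to [e]. /u/ is a high vowel immediately before /r/, so it lowers to [o]. /u/ is a high vowel immediately before /r/, so it lowers to [o]. /eirjaurxuripopu/ → eerjaorxoripopu.
Rule 2 (intervocalic voicing): /p/ is a voiceless stop between vowels /i/ and /o/, so it voices to [b]. /p/ is a voiceless stop between vowels /o/ and /u/, so it voices to [b]. /eerjaorxoripopu/ → eerjaorxoribobu.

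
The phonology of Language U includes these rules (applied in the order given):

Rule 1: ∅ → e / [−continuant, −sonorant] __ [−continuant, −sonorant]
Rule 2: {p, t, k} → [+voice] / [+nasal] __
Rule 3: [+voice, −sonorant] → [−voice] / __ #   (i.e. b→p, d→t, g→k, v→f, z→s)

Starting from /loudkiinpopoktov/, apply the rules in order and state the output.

Rule 1 (stop-cluster e-epenthesis): /d/ and /k/ form a stop–stop cluster, so [e] is inserted between them. /k/ and /t/ form a stop–stop cluster, so [e] is inserted between them. /loudkiinpopoktov/ → loudekiinpopoketov.
Rule 2 (post-nasal voicing): /p/ is a voiceless stop immediately after the nasal /n/, so it voices to [b]. /loudekiinpopoketov/ → loudekiinbopoketov.
Rule 3 (final devoicing): /v/ is a voiced obstruent in word-final position, so it devoices to [f]. /loudekiinbopoketov/ → loudekiinbopoketof.

loudekiinbopoketof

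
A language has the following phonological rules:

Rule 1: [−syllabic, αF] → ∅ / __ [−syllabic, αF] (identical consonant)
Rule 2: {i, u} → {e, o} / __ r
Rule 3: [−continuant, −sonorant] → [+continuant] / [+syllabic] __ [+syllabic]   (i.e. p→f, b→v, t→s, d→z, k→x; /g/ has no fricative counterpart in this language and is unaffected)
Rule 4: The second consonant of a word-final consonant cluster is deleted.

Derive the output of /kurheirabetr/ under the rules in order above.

Rule 1 (degemination): no segment meets the environment; /kurheirabetr/ is unchanged.
Rule 2 (pre-rhotic lowering): /u/ is a high vowel immediately before /r/, so it lowers to [o]. /i/ is a high vowel immediately before /r/, so it lowers to [e]. /kurheirabetr/ → korheerabetr.
Rule 3 (intervocalic spirantization): /b/ is a stop between vowels /a/ and /e/, so it spirantizes to the fricative [v]. /korheerabetr/ → korheeravetr.
Rule 4 (final cluster simplification): /r/ is the second consonant of a word-final cluster /tr/, so it deletes. /korheeravetr/ → korheeravet.

korheeravet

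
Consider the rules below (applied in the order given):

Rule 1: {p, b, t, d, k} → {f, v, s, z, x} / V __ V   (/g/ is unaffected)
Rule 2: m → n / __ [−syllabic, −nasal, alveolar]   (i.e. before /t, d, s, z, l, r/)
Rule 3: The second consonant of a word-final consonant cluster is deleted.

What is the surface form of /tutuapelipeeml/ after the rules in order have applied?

Rule 1 (intervocalic spirantization): /t/ is a stop between vowels /u/ and /u/, so it spirantizes to the fricative [s]. /p/ is a stop between vowels /a/ and /e/, so it spirantizes to the fricative [f]. /p/ is a stop between vowels /i/ and /e/, so it spirantizes to the fricative [f]. /tutuapelipeeml/ → tusuafelifeeml.
Rule 2 (nasal place assimilation): /m/ precedes the alveolar consonant /l/, so it assimilates in place to [n]. /tusuafelifeeml/ → tusuafelifeenl.
Rule 3 (final cluster simplification): /l/ is the second consonant of a word-final cluster /nl/, so it deletes. /tusuafelifeenl/ → tusuafelifeen.

tusuafelifeen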